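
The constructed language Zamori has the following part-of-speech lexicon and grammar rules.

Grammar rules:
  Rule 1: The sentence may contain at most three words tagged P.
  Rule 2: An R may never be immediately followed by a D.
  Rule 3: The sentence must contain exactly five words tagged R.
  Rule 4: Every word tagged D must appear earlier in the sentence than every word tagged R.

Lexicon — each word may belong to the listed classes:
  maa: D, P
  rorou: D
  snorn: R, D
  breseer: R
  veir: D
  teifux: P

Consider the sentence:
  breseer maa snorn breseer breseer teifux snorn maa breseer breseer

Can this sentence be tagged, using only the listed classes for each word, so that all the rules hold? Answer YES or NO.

Candidates per position — 1:breseer {R}; 2:maa {D,P}; 3:snorn {R,D}; 4:breseer {R}; 5:breseer {R}; 6:teifux {P}; 7:snorn {R,D}; 8:maa {D,P}; 9:breseer {R}; 10:breseer {R}.
Every candidate sequence violates at least one rule; no consistent tagging exists.

NO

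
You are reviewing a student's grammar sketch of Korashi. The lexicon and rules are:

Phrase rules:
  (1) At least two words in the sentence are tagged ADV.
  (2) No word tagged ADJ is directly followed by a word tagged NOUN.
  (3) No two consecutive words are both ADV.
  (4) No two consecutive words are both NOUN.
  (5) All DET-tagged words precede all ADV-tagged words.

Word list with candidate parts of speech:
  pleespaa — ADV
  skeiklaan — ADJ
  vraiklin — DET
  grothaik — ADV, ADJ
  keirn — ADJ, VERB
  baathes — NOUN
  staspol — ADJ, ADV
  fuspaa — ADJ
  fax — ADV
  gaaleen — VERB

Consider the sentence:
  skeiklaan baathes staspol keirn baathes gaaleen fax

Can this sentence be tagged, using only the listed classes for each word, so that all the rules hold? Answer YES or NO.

NO

Candidates per position — 1:skeiklaan {ADJ}; 2:baathes {NOUN}; 3:staspol {ADJ,ADV}; 4:keirn {ADJ,VERB}; 5:baathes {NOUN}; 6:gaaleen {VERB}; 7:fax {ADV}.
Rule 2 cannot be satisfied by any choice of tags from the lexicon.
So there is no consistent tagging.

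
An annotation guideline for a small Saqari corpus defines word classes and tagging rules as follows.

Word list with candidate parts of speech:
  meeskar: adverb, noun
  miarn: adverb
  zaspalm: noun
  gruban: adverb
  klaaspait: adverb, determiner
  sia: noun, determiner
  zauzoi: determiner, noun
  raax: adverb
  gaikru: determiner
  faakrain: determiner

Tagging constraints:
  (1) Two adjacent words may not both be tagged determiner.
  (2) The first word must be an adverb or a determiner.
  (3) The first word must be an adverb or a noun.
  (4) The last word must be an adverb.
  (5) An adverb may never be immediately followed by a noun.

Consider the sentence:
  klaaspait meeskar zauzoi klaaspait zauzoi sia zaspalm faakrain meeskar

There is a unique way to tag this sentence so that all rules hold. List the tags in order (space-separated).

adverb adverb determiner adverb determiner noun noun determiner adverb

Candidates per position — 1:klaaspait {adverb,determiner}; 2:meeskar {adverb,noun}; 3:zauzoi {determiner,noun}; 4:klaaspait {adverb,determiner}; 5:zauzoi {determiner,noun}; 6:sia {noun,determiner}; 7:zaspalm {noun}; 8:faakrain {determiner}; 9:meeskar {adverb,noun}.
At position 1, choosing determiner makes rule 3 impossible to satisfy; hence adverb.
At position 2, choosing noun makes rule 5 impossible to satisfy; hence adverb.
At position 3, choosing noun makes rule 5 impossible to satisfy; hence determiner.
At position 4, choosing determiner makes rule 1 impossible to satisfy; hence adverb.
At position 5, choosing noun makes rule 5 impossible to satisfy; hence determiner.
At position 6, choosing determiner makes rule 1 impossible to satisfy; hence noun.
At position 9, choosing noun makes rule 4 impossible to satisfy; hence adverb.
The unique satisfying tagging is: adverb adverb determiner adverb determiner noun noun determiner adverb.
Checking: rule 1 holds; rule 2 holds; rule 3 holds; rule 4 holds; rule 5 holds.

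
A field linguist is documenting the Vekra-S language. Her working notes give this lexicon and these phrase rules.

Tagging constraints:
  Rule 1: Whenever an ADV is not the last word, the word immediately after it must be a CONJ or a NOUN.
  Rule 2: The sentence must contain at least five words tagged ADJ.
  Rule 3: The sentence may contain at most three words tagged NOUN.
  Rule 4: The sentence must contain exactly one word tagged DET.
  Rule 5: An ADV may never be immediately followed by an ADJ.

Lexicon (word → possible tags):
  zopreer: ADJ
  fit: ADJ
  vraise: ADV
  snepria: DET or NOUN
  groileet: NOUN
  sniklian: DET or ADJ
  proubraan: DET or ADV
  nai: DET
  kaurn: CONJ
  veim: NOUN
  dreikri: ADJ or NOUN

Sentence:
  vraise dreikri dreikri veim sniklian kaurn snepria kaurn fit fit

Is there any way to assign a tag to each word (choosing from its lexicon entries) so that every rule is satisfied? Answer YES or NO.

Candidates per position — 1:vraise {ADV}; 2:dreikri {ADJ,NOUN}; 3:dreikri {ADJ,NOUN}; 4:veim {NOUN}; 5:sniklian {DET,ADJ}; 6:kaurn {CONJ}; 7:snepria {DET,NOUN}; 8:kaurn {CONJ}; 9:fit {ADJ}; 10:fit {ADJ}.
Every candidate sequence violates at least one rule; no consistent tagging exists.

NO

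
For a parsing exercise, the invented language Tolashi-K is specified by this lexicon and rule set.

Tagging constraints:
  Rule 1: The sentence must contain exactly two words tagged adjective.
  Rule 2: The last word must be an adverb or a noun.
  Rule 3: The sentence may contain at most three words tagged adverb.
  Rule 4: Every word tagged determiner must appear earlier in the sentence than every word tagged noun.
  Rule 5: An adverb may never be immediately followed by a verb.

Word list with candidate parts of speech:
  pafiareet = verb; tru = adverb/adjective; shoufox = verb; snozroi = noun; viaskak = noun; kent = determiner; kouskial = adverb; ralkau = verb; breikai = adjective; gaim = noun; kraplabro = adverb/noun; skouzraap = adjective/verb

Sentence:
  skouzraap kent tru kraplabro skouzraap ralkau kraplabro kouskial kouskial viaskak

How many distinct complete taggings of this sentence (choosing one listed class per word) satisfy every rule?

Candidates per position — 1:skouzraap {adjective,verb}; 2:kent {determiner}; 3:tru {adverb,adjective}; 4:kraplabro {adverb,noun}; 5:skouzraap {adjective,verb}; 6:ralkau {verb}; 7:kraplabro {adverb,noun}; 8:kouskial {adverb}; 9:kouskial {adverb}; 10:viaskak {noun}.
There are 32 candidate sequences in total.
Checking each against the rules leaves 6 sequences.
Count = 6.

6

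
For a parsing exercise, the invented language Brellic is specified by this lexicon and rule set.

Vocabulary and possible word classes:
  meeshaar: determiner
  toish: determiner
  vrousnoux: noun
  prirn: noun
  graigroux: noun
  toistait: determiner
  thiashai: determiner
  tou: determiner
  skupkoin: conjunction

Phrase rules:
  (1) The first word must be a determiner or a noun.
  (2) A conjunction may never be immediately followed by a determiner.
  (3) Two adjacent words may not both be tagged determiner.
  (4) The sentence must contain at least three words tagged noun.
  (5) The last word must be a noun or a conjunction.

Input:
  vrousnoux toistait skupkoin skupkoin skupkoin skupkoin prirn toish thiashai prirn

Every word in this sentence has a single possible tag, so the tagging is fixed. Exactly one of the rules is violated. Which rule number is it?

Fixed tagging: noun determiner conjunction conjunction conjunction conjunction noun determiner determiner noun.
Applying the rules: R1 holds, R2 holds, R3 violated, R4 holds, R5 holds.
Only rule 3 fails.

3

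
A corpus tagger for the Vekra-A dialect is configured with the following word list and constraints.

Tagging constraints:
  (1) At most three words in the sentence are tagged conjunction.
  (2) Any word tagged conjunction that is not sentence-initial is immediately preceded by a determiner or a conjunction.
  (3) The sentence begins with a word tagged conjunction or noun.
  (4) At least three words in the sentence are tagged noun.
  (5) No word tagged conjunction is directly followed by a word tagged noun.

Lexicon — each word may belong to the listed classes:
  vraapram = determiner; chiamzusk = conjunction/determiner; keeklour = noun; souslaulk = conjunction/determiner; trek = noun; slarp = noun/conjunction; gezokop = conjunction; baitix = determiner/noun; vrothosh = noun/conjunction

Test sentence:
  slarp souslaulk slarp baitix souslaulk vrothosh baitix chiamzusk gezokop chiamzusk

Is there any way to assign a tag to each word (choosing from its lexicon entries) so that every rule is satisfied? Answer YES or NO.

Candidates per position — 1:slarp {noun,conjunction}; 2:souslaulk {conjunction,determiner}; 3:slarp {noun,conjunction}; 4:baitix {determiner,noun}; 5:souslaulk {conjunction,determiner}; 6:vrothosh {noun,conjunction}; 7:baitix {determiner,noun}; 8:chiamzusk {conjunction,determiner}; 9:gezokop {conjunction}; 10:chiamzusk {conjunction,determiner}.
One satisfying assignment: noun determiner noun noun determiner conjunction determiner determiner conjunction determiner.
Verifying each rule — rule 1 satisfied; rule 2 satisfied; rule 3 satisfied; rule 4 satisfied; rule 5 satisfied.

YES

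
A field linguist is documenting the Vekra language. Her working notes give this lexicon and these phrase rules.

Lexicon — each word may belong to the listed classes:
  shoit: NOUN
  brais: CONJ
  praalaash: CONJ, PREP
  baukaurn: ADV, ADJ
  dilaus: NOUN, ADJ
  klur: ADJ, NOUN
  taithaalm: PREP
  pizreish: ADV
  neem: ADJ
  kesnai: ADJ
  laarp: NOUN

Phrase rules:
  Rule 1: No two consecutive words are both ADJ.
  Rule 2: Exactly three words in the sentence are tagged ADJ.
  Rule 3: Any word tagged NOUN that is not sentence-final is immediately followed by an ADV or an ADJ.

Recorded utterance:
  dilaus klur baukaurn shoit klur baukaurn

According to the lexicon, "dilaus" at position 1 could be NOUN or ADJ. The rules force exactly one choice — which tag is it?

ADJ

Candidates per position — 1:dilaus {NOUN,ADJ}; 2:klur {ADJ,NOUN}; 3:baukaurn {ADV,ADJ}; 4:shoit {NOUN}; 5:klur {ADJ,NOUN}; 6:baukaurn {ADV,ADJ}.
If word 5 were NOUN, no tagging could satisfy rule 3; so word 5 is ADJ.
If word 6 were ADJ, no tagging could satisfy rule 1; so word 6 is ADV.
Position 1: the remaining choice is settled jointly with positions 2, 3 — only ADJ at position 1 is part of a tagging that satisfies every rule.
So the tagging must be: ADJ NOUN ADJ NOUN ADJ ADV.
Check: rule 1 ok; rule 2 ok; rule 3 ok.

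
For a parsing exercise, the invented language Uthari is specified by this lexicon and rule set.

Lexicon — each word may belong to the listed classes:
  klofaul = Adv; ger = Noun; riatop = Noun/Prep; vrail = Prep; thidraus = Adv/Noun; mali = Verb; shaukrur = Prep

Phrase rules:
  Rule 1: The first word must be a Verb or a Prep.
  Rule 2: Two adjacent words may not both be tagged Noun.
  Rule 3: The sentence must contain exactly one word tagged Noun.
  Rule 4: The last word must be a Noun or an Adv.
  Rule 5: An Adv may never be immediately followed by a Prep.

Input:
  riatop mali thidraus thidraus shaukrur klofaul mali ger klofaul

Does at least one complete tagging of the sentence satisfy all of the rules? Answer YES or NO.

Candidates per position — 1:riatop {Noun,Prep}; 2:mali {Verb}; 3:thidraus {Adv,Noun}; 4:thidraus {Adv,Noun}; 5:shaukrur {Prep}; 6:klofaul {Adv}; 7:mali {Verb}; 8:ger {Noun}; 9:klofaul {Adv}.
Every candidate sequence violates at least one rule; no consistent tagging exists.

NO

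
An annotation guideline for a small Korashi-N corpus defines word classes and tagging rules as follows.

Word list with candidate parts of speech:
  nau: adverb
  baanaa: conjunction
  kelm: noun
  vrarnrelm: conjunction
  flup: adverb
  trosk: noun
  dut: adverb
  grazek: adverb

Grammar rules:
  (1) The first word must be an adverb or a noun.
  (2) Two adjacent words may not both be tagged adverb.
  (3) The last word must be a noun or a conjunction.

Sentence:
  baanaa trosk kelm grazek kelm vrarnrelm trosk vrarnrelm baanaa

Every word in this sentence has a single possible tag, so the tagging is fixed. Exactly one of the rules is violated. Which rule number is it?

Fixed tagging: conjunction noun noun adverb noun conjunction noun conjunction conjunction.
Rule check: R1 fails, R2 ok, R3 ok.
Only rule 1 fails.

1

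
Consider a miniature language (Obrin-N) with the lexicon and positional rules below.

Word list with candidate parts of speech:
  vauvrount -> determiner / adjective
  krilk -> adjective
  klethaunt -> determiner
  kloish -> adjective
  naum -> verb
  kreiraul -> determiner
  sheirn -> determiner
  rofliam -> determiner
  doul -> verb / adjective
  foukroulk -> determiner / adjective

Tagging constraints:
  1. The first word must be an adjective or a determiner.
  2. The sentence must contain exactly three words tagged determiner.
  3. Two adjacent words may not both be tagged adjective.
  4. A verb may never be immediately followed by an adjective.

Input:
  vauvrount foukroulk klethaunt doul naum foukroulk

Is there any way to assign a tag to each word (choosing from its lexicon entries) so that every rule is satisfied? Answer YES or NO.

Candidates per position — 1:vauvrount {determiner,adjective}; 2:foukroulk {determiner,adjective}; 3:klethaunt {determiner}; 4:doul {verb,adjective}; 5:naum {verb}; 6:foukroulk {determiner,adjective}.
One satisfying assignment: adjective determiner determiner adjective verb determiner.
Verifying each rule — rule 1 ok; rule 2 ok; rule 3 ok; rule 4 ok.

YES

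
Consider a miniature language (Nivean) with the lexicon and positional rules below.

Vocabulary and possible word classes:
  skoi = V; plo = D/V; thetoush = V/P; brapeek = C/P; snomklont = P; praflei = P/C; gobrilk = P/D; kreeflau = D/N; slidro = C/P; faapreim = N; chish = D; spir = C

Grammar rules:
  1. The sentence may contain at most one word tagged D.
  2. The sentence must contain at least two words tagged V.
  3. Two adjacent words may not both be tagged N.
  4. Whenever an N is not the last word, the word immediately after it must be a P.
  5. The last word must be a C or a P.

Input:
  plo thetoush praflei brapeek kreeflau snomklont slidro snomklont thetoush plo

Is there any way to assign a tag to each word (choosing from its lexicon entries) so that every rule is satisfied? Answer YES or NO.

Candidates per position — 1:plo {D,V}; 2:thetoush {V,P}; 3:praflei {P,C}; 4:brapeek {C,P}; 5:kreeflau {D,N}; 6:snomklont {P}; 7:slidro {C,P}; 8:snomklont {P}; 9:thetoush {V,P}; 10:plo {D,V}.
Rule 5 cannot be satisfied by any choice of tags from the lexicon.
So there is no consistent tagging.

NO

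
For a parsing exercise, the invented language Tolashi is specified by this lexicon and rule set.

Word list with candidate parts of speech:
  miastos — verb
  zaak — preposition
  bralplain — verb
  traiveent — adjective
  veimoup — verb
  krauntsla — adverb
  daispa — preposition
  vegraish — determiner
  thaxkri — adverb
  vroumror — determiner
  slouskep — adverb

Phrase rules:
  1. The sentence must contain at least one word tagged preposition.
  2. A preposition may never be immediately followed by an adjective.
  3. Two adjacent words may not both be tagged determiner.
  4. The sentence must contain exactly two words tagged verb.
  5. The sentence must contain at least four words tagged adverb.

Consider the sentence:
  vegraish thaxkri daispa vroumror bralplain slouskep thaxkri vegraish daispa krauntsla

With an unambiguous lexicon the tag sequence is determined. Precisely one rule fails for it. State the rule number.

Fixed tagging: determiner adverb preposition determiner verb adverb adverb determiner preposition adverb.
Applying the rules: R1 ok, R2 ok, R3 ok, R4 fails, R5 ok.
Only rule 4 fails.

4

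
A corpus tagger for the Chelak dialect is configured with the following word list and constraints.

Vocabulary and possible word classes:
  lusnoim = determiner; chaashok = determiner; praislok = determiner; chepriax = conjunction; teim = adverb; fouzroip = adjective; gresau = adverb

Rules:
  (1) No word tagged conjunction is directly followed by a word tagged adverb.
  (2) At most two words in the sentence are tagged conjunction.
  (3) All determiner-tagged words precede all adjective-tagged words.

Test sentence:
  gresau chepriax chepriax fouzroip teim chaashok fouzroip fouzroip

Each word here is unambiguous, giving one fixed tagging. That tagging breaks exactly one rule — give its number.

Fixed tagging: adverb conjunction conjunction adjective adverb determiner adjective adjective.
Checking each rule: R1 pass, R2 pass, R3 fail.
Only rule 3 fails.

3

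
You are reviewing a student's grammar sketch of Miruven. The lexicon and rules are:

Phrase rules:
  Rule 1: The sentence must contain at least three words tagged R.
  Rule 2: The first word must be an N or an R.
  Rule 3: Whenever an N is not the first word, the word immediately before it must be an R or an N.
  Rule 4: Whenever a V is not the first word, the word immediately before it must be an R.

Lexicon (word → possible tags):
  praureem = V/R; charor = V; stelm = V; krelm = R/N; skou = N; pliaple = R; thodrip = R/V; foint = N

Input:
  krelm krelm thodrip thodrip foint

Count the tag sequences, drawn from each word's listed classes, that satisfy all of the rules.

4

Candidates per position — 1:krelm {R,N}; 2:krelm {R,N}; 3:thodrip {R,V}; 4:thodrip {R,V}; 5:foint {N}.
There are 16 candidate sequences in total.
The sequences that satisfy every rule: R R R R N; R R V R N; R N R R N; N R R R N.
Count = 4.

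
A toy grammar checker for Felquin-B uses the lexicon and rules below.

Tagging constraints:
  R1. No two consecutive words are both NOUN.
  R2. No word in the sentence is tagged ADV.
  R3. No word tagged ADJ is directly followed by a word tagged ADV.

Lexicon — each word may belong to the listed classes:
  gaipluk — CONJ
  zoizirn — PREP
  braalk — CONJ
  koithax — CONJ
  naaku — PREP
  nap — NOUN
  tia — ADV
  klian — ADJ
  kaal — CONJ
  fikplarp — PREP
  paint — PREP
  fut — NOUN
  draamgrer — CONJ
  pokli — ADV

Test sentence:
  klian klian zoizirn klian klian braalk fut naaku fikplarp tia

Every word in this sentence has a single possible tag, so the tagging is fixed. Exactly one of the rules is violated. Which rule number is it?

2

Fixed tagging: ADJ ADJ PREP ADJ ADJ CONJ NOUN PREP PREP ADV.
Rule check: R1 holds, R2 violated, R3 holds.
Only rule 2 fails.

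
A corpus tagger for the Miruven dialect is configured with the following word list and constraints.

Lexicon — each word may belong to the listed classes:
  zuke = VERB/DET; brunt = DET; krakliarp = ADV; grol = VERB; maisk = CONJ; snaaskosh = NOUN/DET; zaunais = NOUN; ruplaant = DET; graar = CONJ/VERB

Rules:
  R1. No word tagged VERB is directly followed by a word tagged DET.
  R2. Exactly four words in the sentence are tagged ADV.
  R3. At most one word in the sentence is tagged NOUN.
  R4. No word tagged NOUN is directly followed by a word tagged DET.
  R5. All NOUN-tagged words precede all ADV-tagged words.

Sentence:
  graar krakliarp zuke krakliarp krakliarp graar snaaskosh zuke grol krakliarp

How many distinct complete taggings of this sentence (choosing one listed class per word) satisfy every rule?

Candidates per position — 1:graar {CONJ,VERB}; 2:krakliarp {ADV}; 3:zuke {VERB,DET}; 4:krakliarp {ADV}; 5:krakliarp {ADV}; 6:graar {CONJ,VERB}; 7:snaaskosh {NOUN,DET}; 8:zuke {VERB,DET}; 9:grol {VERB}; 10:krakliarp {ADV}.
There are 32 candidate sequences in total.
Checking each against the rules leaves 8 sequences.
Count = 8.

8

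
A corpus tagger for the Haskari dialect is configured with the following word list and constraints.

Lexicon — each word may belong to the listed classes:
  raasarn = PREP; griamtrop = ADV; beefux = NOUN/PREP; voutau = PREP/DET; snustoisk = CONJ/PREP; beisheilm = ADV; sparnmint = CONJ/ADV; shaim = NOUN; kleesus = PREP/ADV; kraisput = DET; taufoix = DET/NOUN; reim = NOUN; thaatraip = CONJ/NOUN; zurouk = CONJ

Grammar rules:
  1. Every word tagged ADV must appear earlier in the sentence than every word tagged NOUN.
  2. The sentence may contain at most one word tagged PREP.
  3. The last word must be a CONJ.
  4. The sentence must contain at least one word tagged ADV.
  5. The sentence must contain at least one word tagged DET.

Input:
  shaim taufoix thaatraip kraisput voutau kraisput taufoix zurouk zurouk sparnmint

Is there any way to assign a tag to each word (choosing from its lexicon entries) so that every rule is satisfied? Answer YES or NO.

Candidates per position — 1:shaim {NOUN}; 2:taufoix {DET,NOUN}; 3:thaatraip {CONJ,NOUN}; 4:kraisput {DET}; 5:voutau {PREP,DET}; 6:kraisput {DET}; 7:taufoix {DET,NOUN}; 8:zurouk {CONJ}; 9:zurouk {CONJ}; 10:sparnmint {CONJ,ADV}.
Every candidate sequence violates at least one rule; no consistent tagging exists.

NO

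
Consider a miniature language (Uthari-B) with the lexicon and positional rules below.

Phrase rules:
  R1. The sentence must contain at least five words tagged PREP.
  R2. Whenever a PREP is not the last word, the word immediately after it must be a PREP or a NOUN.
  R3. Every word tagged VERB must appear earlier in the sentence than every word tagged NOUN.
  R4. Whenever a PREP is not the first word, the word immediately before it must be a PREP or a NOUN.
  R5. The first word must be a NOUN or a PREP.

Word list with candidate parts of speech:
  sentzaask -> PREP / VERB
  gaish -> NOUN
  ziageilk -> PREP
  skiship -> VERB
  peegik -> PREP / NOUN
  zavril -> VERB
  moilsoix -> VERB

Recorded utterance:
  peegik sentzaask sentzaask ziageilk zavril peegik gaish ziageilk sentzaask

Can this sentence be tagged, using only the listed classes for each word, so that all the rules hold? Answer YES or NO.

Candidates per position — 1:peegik {PREP,NOUN}; 2:sentzaask {PREP,VERB}; 3:sentzaask {PREP,VERB}; 4:ziageilk {PREP}; 5:zavril {VERB}; 6:peegik {PREP,NOUN}; 7:gaish {NOUN}; 8:ziageilk {PREP}; 9:sentzaask {PREP,VERB}.
Rule 2 cannot be satisfied by any choice of tags from the lexicon.
So there is no consistent tagging.

NO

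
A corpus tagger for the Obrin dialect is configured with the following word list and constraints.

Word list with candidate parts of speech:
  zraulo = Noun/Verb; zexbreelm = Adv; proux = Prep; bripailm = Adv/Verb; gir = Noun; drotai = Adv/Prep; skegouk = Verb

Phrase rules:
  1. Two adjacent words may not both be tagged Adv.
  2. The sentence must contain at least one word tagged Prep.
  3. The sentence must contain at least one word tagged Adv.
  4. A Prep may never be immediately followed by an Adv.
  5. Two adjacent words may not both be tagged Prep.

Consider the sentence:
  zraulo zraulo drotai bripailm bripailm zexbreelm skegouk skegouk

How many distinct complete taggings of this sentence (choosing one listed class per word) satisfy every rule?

4

Candidates per position — 1:zraulo {Noun,Verb}; 2:zraulo {Noun,Verb}; 3:drotai {Adv,Prep}; 4:bripailm {Adv,Verb}; 5:bripailm {Adv,Verb}; 6:zexbreelm {Adv}; 7:skegouk {Verb}; 8:skegouk {Verb}.
There are 32 candidate sequences in total.
The sequences that satisfy every rule: Noun Noun Prep Verb Verb Adv Verb Verb; Noun Verb Prep Verb Verb Adv Verb Verb; Verb Noun Prep Verb Verb Adv Verb Verb; Verb Verb Prep Verb Verb Adv Verb Verb.
Count = 4.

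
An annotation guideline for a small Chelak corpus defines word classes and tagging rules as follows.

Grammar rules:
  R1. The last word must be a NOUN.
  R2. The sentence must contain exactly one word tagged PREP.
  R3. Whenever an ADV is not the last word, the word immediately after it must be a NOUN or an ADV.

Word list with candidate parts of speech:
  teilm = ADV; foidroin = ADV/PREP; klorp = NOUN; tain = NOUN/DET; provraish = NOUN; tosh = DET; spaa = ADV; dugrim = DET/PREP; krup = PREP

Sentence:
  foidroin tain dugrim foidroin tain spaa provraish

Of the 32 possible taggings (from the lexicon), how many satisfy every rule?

5

Candidates per position — 1:foidroin {ADV,PREP}; 2:tain {NOUN,DET}; 3:dugrim {DET,PREP}; 4:foidroin {ADV,PREP}; 5:tain {NOUN,DET}; 6:spaa {ADV}; 7:provraish {NOUN}.
There are 32 candidate sequences in total.
The sequences that satisfy every rule: ADV NOUN DET PREP NOUN ADV NOUN; ADV NOUN DET PREP DET ADV NOUN; ADV NOUN PREP ADV NOUN ADV NOUN; PREP NOUN DET ADV NOUN ADV NOUN; PREP DET DET ADV NOUN ADV NOUN.
Count = 5.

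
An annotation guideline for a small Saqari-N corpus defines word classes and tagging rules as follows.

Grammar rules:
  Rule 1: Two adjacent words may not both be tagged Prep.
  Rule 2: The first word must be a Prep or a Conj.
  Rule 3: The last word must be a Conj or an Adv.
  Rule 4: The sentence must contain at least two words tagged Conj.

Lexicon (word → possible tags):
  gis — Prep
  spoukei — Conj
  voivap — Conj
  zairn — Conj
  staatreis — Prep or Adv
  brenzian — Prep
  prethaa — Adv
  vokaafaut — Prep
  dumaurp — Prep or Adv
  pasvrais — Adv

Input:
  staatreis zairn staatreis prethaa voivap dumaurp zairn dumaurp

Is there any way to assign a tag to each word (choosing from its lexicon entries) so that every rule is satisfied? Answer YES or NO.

Candidates per position — 1:staatreis {Prep,Adv}; 2:zairn {Conj}; 3:staatreis {Prep,Adv}; 4:prethaa {Adv}; 5:voivap {Conj}; 6:dumaurp {Prep,Adv}; 7:zairn {Conj}; 8:dumaurp {Prep,Adv}.
One satisfying assignment: Prep Conj Adv Adv Conj Adv Conj Adv.
Checking: rule 1 ok; rule 2 ok; rule 3 ok; rule 4 ok.

YES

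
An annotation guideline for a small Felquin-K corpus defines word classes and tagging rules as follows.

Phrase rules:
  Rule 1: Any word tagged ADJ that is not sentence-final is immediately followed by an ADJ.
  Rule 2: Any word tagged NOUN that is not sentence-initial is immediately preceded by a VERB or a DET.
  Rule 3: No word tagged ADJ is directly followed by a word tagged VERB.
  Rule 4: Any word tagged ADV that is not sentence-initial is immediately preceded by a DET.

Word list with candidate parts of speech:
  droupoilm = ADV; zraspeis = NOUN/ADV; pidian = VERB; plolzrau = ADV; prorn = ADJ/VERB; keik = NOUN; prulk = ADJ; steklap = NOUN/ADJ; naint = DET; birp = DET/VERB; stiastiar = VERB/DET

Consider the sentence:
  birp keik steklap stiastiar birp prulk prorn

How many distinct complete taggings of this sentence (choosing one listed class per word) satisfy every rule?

0

Candidates per position — 1:birp {DET,VERB}; 2:keik {NOUN}; 3:steklap {NOUN,ADJ}; 4:stiastiar {VERB,DET}; 5:birp {DET,VERB}; 6:prulk {ADJ}; 7:prorn {ADJ,VERB}.
There are 32 candidate sequences in total.
Every candidate sequence violates at least one rule; no consistent tagging exists.
Count = 0.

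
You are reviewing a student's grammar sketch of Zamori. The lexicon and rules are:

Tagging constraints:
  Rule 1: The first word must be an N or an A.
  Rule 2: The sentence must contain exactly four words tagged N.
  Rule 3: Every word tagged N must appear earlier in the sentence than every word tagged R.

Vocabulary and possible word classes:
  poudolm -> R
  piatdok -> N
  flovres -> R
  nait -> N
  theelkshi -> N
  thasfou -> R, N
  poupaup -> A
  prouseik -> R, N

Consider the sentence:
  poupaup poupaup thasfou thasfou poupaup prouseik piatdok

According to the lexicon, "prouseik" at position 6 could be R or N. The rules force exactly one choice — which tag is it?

Candidates per position — 1:poupaup {A}; 2:poupaup {A}; 3:thasfou {R,N}; 4:thasfou {R,N}; 5:poupaup {A}; 6:prouseik {R,N}; 7:piatdok {N}.
Position 3: tagging it R would leave rule 2 unsatisfiable, so it must be N.
Position 4: tagging it R would leave rule 2 unsatisfiable, so it must be N.
Position 6: tagging it R would leave rule 2 unsatisfiable, so it must be N.
The unique satisfying tagging is: A A N N A N N.
Check: rule 1 ✓; rule 2 ✓; rule 3 ✓.

N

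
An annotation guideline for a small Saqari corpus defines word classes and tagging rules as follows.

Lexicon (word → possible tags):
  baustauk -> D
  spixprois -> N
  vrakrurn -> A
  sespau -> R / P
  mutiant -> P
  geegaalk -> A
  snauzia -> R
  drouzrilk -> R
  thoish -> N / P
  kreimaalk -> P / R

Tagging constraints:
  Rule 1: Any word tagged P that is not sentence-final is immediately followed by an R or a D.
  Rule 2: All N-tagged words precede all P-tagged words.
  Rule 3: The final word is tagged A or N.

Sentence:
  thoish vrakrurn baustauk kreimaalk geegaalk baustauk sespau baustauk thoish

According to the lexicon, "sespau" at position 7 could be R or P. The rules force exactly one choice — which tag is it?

Candidates per position — 1:thoish {N,P}; 2:vrakrurn {A}; 3:baustauk {D}; 4:kreimaalk {P,R}; 5:geegaalk {A}; 6:baustauk {D}; 7:sespau {R,P}; 8:baustauk {D}; 9:thoish {N,P}.
Position 1: tagging it P would leave rule 1 unsatisfiable, so it must be N.
Position 4: tagging it P would leave rule 1 unsatisfiable, so it must be R.
Position 9: tagging it P would leave rule 3 unsatisfiable, so it must be N.
Position 7: tagging it P would leave rule 2 unsatisfiable, so it must be R.
The only consistent sequence is: N A D R A D R D N.
Checking: rule 1 ✓; rule 2 ✓; rule 3 ✓.

R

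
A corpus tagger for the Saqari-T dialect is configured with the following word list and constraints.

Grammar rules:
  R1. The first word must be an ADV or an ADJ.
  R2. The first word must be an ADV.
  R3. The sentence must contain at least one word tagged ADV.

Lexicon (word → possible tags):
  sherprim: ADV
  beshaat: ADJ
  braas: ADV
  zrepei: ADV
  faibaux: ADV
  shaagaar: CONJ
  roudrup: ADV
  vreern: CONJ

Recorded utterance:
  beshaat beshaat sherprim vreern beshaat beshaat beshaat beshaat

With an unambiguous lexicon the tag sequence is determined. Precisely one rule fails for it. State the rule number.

Fixed tagging: ADJ ADJ ADV CONJ ADJ ADJ ADJ ADJ.
Applying the rules: R1 pass, R2 fail, R3 pass.
Only rule 2 fails.

2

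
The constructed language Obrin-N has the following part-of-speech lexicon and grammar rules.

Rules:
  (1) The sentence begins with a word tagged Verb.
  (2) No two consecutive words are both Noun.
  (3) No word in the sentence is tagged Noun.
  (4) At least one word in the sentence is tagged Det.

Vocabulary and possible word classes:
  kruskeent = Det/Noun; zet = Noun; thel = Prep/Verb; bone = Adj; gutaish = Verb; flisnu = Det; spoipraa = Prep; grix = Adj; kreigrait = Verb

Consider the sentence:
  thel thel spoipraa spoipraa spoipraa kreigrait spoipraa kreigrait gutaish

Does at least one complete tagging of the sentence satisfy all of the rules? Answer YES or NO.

Candidates per position — 1:thel {Prep,Verb}; 2:thel {Prep,Verb}; 3:spoipraa {Prep}; 4:spoipraa {Prep}; 5:spoipraa {Prep}; 6:kreigrait {Verb}; 7:spoipraa {Prep}; 8:kreigrait {Verb}; 9:gutaish {Verb}.
Rule 4 cannot be satisfied by any choice of tags from the lexicon.
So there is no consistent tagging.

NO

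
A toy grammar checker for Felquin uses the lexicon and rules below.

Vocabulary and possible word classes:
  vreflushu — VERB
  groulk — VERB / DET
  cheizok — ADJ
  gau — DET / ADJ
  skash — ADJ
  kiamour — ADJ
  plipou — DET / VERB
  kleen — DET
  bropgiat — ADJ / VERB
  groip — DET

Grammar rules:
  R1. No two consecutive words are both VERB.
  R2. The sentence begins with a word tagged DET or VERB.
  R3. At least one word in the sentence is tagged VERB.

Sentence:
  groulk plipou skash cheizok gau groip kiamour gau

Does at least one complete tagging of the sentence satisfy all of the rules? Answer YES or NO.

Candidates per position — 1:groulk {VERB,DET}; 2:plipou {DET,VERB}; 3:skash {ADJ}; 4:cheizok {ADJ}; 5:gau {DET,ADJ}; 6:groip {DET}; 7:kiamour {ADJ}; 8:gau {DET,ADJ}.
One satisfying assignment: VERB DET ADJ ADJ DET DET ADJ DET.
Verifying each rule — rule 1 ✓; rule 2 ✓; rule 3 ✓.

YES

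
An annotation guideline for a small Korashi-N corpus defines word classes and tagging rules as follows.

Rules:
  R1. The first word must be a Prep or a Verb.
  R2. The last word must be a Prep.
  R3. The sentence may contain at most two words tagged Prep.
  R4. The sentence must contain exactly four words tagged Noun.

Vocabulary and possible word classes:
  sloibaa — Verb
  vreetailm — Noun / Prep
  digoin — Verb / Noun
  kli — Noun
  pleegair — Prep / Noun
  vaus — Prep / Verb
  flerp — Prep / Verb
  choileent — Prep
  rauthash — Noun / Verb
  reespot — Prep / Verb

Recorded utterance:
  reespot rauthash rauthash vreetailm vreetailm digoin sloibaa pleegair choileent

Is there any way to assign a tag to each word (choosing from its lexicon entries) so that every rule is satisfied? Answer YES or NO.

Candidates per position — 1:reespot {Prep,Verb}; 2:rauthash {Noun,Verb}; 3:rauthash {Noun,Verb}; 4:vreetailm {Noun,Prep}; 5:vreetailm {Noun,Prep}; 6:digoin {Verb,Noun}; 7:sloibaa {Verb}; 8:pleegair {Prep,Noun}; 9:choileent {Prep}.
One satisfying assignment: Verb Noun Verb Noun Noun Verb Verb Noun Prep.
Rule-by-rule: rule 1 holds; rule 2 holds; rule 3 holds; rule 4 holds.

YES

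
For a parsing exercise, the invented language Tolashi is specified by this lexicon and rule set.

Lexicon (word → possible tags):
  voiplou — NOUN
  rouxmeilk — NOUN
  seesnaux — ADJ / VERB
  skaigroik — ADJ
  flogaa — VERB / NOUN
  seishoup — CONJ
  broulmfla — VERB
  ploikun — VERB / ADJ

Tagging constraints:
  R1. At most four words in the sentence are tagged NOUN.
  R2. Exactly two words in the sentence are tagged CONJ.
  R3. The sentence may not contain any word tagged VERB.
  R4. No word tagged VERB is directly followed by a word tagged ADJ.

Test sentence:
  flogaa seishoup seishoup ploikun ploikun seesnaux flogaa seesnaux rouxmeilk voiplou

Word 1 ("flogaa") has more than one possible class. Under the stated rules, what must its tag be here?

Candidates per position — 1:flogaa {VERB,NOUN}; 2:seishoup {CONJ}; 3:seishoup {CONJ}; 4:ploikun {VERB,ADJ}; 5:ploikun {VERB,ADJ}; 6:seesnaux {ADJ,VERB}; 7:flogaa {VERB,NOUN}; 8:seesnaux {ADJ,VERB}; 9:rouxmeilk {NOUN}; 10:voiplou {NOUN}.
If word 1 were VERB, no tagging could satisfy rule 3; so word 1 is NOUN.
If word 4 were VERB, no tagging could satisfy rule 3; so word 4 is ADJ.
If word 5 were VERB, no tagging could satisfy rule 3; so word 5 is ADJ.
If word 6 were VERB, no tagging could satisfy rule 3; so word 6 is ADJ.
If word 7 were VERB, no tagging could satisfy rule 3; so word 7 is NOUN.
If word 8 were VERB, no tagging could satisfy rule 3; so word 8 is ADJ.
So the tagging must be: NOUN CONJ CONJ ADJ ADJ ADJ NOUN ADJ NOUN NOUN.
Check: rule 1 holds; rule 2 holds; rule 3 holds; rule 4 holds.

NOUN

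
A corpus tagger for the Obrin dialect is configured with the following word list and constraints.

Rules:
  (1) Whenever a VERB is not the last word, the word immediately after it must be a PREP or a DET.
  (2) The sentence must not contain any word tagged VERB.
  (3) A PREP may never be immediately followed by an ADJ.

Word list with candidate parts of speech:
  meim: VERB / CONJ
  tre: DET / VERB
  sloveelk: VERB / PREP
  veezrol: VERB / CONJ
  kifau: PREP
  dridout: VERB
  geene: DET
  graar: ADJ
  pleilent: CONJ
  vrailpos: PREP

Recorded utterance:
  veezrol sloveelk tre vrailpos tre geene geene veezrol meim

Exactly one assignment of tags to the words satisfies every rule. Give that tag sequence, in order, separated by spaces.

Candidates per position — 1:veezrol {VERB,CONJ}; 2:sloveelk {VERB,PREP}; 3:tre {DET,VERB}; 4:vrailpos {PREP}; 5:tre {DET,VERB}; 6:geene {DET}; 7:geene {DET}; 8:veezrol {VERB,CONJ}; 9:meim {VERB,CONJ}.
If word 1 were VERB, no tagging could satisfy rule 2; so word 1 is CONJ.
If word 2 were VERB, no tagging could satisfy rule 2; so word 2 is PREP.
If word 3 were VERB, no tagging could satisfy rule 2; so word 3 is DET.
If word 5 were VERB, no tagging could satisfy rule 2; so word 5 is DET.
If word 8 were VERB, no tagging could satisfy rule 1; so word 8 is CONJ.
If word 9 were VERB, no tagging could satisfy rule 2; so word 9 is CONJ.
So the tagging must be: CONJ PREP DET PREP DET DET DET CONJ CONJ.
Checking: rule 1 ok; rule 2 ok; rule 3 ok.

CONJ PREP DET PREP DET DET DET CONJ CONJ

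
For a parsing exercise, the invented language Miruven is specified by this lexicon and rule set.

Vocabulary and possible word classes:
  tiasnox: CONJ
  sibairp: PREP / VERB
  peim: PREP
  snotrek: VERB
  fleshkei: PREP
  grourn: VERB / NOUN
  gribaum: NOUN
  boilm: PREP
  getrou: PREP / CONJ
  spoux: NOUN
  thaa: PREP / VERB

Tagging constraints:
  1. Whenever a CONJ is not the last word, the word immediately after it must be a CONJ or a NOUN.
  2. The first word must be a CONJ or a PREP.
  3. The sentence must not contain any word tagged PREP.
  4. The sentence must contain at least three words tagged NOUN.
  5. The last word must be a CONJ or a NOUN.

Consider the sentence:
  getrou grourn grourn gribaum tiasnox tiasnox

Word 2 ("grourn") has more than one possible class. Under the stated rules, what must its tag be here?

Candidates per position — 1:getrou {PREP,CONJ}; 2:grourn {VERB,NOUN}; 3:grourn {VERB,NOUN}; 4:gribaum {NOUN}; 5:tiasnox {CONJ}; 6:tiasnox {CONJ}.
At position 1, choosing PREP makes rule 3 impossible to satisfy; hence CONJ.
At position 2, choosing VERB makes rule 1 impossible to satisfy; hence NOUN.
At position 3, choosing VERB makes rule 4 impossible to satisfy; hence NOUN.
The unique satisfying tagging is: CONJ NOUN NOUN NOUN CONJ CONJ.
Rule-by-rule: rule 1 ✓; rule 2 ✓; rule 3 ✓; rule 4 ✓; rule 5 ✓.

NOUN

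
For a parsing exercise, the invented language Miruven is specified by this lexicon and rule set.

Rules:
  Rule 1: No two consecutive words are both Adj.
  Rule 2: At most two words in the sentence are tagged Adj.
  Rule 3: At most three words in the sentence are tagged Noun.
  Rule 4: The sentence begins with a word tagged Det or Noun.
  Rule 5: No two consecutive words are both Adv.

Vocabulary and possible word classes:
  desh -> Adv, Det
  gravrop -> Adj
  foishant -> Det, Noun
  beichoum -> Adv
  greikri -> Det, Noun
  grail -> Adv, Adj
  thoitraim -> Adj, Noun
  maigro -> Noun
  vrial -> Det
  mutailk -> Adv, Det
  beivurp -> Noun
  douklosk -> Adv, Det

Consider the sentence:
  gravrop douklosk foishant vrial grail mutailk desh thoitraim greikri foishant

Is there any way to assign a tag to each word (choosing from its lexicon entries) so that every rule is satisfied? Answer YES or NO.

NO

Candidates per position — 1:gravrop {Adj}; 2:douklosk {Adv,Det}; 3:foishant {Det,Noun}; 4:vrial {Det}; 5:grail {Adv,Adj}; 6:mutailk {Adv,Det}; 7:desh {Adv,Det}; 8:thoitraim {Adj,Noun}; 9:greikri {Det,Noun}; 10:foishant {Det,Noun}.
Rule 4 cannot be satisfied by any choice of tags from the lexicon.
So there is no consistent tagging.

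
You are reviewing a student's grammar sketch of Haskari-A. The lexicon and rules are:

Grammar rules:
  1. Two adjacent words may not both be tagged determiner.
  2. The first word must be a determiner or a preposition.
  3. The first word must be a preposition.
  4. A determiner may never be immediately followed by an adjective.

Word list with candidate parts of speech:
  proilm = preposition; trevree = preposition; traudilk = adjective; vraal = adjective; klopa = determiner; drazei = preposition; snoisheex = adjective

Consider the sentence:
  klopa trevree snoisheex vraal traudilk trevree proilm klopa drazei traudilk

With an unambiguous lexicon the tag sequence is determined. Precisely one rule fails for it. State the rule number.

3

Fixed tagging: determiner preposition adjective adjective adjective preposition preposition determiner preposition adjective.
Applying the rules: R1 ok, R2 ok, R3 fails, R4 ok.
Only rule 3 fails.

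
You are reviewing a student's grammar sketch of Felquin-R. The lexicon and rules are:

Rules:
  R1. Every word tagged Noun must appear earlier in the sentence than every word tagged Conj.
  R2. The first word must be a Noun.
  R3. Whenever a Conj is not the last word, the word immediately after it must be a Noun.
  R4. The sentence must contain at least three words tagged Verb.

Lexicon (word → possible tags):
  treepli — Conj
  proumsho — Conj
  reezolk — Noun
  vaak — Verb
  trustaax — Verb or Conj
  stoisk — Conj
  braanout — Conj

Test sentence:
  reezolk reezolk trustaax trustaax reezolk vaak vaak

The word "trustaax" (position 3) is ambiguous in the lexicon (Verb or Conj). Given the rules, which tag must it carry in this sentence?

Candidates per position — 1:reezolk {Noun}; 2:reezolk {Noun}; 3:trustaax {Verb,Conj}; 4:trustaax {Verb,Conj}; 5:reezolk {Noun}; 6:vaak {Verb}; 7:vaak {Verb}.
At position 3, choosing Conj makes rule 1 impossible to satisfy; hence Verb.
At position 4, choosing Conj makes rule 1 impossible to satisfy; hence Verb.
The unique satisfying tagging is: Noun Noun Verb Verb Noun Verb Verb.
Check: rule 1 ✓; rule 2 ✓; rule 3 ✓; rule 4 ✓.

Verb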